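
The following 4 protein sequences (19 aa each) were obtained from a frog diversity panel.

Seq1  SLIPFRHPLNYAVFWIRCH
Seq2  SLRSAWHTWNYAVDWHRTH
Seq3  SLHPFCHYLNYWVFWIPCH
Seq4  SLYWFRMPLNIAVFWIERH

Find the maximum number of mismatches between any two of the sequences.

12

Pairwise Hamming distances:
  Seq1 vs Seq2: 9
  Seq1 vs Seq3: 5
  Seq1 vs Seq4: 6
  Seq2 vs Seq3: 11
  Seq2 vs Seq4: 12
  Seq3 vs Seq4: 9
The largest is 12, between Seq2 and Seq4.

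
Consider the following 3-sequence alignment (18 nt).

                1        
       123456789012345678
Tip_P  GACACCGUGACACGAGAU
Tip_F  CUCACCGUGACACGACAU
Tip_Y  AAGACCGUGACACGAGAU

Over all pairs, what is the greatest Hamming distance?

Pairwise Hamming distances:
  Tip_P vs Tip_F: 3
  Tip_P vs Tip_Y: 2
  Tip_F vs Tip_Y: 4
The largest is 4, between Tip_F and Tip_Y.

4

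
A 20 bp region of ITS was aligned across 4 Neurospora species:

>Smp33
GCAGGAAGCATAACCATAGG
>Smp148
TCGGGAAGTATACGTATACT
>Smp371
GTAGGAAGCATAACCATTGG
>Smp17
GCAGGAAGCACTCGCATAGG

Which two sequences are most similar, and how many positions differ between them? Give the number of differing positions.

Pairwise Hamming distances:
  Smp33 vs Smp148: 8
  Smp33 vs Smp371: 2
  Smp33 vs Smp17: 4
  Smp148 vs Smp371: 10
  Smp148 vs Smp17: 8
  Smp371 vs Smp17: 6
The smallest is 2, between Smp33 and Smp371.

2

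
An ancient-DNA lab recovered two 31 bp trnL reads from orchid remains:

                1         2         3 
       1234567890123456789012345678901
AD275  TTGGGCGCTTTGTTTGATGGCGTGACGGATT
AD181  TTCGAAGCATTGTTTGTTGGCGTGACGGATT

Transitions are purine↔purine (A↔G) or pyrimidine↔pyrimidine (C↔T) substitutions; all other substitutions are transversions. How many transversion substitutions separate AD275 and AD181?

4

Mismatches occur at site 3 (G↔C, transversion), site 5 (G↔A, transition), site 6 (C↔A, transversion), site 9 (T↔A, transversion), site 17 (A↔T, transversion).
Of the 5 differences, 1 transition and 4 transversions, so the answer is 4.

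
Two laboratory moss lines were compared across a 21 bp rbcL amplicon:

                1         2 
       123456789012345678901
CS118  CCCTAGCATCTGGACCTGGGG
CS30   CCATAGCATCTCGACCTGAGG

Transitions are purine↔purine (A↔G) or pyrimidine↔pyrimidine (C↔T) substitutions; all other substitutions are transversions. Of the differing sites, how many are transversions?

2

Differing sites — 3:C/A (Tv); 12:G/C (Tv); 19:G/A (Ti).
Of the 3 differences, 1 transition and 2 transversions, so the answer is 2.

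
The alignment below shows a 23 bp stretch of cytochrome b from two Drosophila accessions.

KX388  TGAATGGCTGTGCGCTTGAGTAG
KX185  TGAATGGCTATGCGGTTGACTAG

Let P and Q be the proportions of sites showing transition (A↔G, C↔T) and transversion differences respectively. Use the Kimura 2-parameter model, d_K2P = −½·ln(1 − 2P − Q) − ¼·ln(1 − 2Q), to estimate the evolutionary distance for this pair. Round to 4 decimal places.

0.1433

Mismatches occur at site 10 (G/A, transition), site 15 (C/G, transversion), site 20 (G/C, transversion).
Of the 3 differences, 1 transition and 2 transversions over 23 sites: P = 1/23 = 0.043478, Q = 2/23 = 0.086957.
d = −0.5·ln(0.826087) − 0.25·ln(0.826086) = −0.5·(-0.191055) − 0.25·(-0.191056) = 0.1433.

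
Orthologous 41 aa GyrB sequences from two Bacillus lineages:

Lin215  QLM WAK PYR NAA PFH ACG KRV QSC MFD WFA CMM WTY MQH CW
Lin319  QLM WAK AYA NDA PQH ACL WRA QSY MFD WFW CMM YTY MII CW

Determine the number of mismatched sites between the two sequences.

12

Mismatches occur at site 7 (P/A), site 9 (R/A), site 11 (A/D), site 14 (F/Q), site 18 (G/L), site 19 (K/W), site 21 (V/A), site 24 (C/Y), site 30 (A/W), site 34 (W/Y), site 38 (Q/I), site 39 (H/I).
That gives 12 mismatches out of 41 aligned sites, so the Hamming distance is 12.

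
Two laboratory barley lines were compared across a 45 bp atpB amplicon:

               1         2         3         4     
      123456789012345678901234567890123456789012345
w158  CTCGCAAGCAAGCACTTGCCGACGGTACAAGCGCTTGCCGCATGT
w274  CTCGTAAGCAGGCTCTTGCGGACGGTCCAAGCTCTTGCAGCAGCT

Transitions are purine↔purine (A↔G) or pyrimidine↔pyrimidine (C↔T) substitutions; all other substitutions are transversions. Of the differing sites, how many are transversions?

Differing sites — 5:C/T (Ti); 11:A/G (Ti); 14:A/T (Tv); 20:C/G (Tv); 27:A/C (Tv); 33:G/T (Tv); 39:C/A (Tv); 43:T/G (Tv); 44:G/C (Tv).
Of the 9 differences, 2 transitions and 7 transversions, so the answer is 7.

7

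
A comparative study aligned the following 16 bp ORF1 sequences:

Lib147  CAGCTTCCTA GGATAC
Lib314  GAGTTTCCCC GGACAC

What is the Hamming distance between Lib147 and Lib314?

Differing sites — 1:C/G; 4:C/T; 9:T/C; 10:A/C; 14:T/C.
That gives 5 mismatches out of 16 aligned sites, so the Hamming distance is 5.

5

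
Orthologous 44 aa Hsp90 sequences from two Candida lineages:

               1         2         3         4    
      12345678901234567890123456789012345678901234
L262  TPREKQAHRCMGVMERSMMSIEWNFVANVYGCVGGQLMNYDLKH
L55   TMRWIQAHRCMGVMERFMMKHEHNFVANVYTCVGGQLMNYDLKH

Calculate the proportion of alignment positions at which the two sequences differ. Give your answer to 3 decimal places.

0.182

Differing sites — 2:P/M; 4:E/W; 5:K/I; 17:S/F; 20:S/K; 21:I/H; 23:W/H; 31:G/T.
There are 8 differences over 44 sites, so p = 8/44 = 0.182.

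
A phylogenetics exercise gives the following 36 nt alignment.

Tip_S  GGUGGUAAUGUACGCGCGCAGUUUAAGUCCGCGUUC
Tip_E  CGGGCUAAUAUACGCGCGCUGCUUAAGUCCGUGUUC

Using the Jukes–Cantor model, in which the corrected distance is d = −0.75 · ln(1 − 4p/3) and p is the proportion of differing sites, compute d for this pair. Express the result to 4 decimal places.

0.2251

The sequences differ at positions 1 (G/C), 3 (U/G), 5 (G/C), 10 (G/A), 20 (A/U), 22 (U/C), 32 (C/U).
p = 7/36 = 0.194444.
d = −0.75 · ln(1 − (4/3)·0.194444) = −0.75 · ln(0.740741) = −0.75 · (-0.300104) = 0.2251.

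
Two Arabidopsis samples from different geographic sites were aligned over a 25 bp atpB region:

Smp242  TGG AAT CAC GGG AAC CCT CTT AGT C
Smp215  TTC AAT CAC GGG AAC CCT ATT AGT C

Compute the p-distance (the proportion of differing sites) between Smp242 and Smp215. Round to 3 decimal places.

Differing sites — 2:G/T; 3:G/C; 19:C/A.
There are 3 differences over 25 sites, so p = 3/25 = 0.120.

0.120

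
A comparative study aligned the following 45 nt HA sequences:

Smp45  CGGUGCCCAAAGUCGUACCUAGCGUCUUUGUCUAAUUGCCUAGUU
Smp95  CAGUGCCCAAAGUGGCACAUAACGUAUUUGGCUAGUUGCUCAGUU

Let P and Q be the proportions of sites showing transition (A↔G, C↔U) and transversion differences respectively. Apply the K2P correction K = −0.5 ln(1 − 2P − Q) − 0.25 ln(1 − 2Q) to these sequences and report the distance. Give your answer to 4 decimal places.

0.2686

The sequences differ at positions 2 (G/A, transition), 14 (C/G, transversion), 16 (U/C, transition), 19 (C/A, transversion), 22 (G/A, transition), 26 (C/A, transversion), 31 (U/G, transversion), 35 (A/G, transition), 40 (C/U, transition), 41 (U/C, transition).
Of the 10 differences, 6 transitions and 4 transversions over 45 sites: P = 6/45 = 0.133333, Q = 4/45 = 0.088889.
d = −0.5·ln(0.644445) − 0.25·ln(0.822222) = −0.5·(-0.439366) − 0.25·(-0.195745) = 0.2686.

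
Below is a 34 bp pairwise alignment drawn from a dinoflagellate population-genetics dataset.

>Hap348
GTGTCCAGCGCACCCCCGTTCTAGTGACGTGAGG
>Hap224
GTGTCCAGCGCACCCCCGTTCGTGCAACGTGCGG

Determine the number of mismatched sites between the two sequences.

Mismatches occur at site 22 (T→G), site 23 (A→T), site 25 (T→C), site 26 (G→A), site 32 (A→C).
That gives 5 mismatches out of 34 aligned sites, so the Hamming distance is 5.

5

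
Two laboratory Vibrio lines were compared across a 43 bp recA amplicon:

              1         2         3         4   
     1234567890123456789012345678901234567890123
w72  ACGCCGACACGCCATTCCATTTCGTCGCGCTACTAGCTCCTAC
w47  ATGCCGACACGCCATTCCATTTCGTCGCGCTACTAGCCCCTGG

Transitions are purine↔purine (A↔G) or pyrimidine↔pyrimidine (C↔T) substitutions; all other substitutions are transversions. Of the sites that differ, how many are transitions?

3

Mismatches occur at site 2 (C/T, transition), site 38 (T/C, transition), site 42 (A/G, transition), site 43 (C/G, transversion).
Of the 4 differences, 3 transitions and 1 transversion, so the answer is 3.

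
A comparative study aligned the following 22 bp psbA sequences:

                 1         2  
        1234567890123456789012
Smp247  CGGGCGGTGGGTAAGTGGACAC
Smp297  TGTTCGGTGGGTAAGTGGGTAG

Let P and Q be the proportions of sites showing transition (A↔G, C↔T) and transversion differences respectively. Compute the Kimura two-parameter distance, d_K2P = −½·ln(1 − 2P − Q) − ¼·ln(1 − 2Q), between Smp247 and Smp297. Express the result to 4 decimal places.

The sequences differ at positions 1 (C/T, transition), 3 (G/T, transversion), 4 (G/T, transversion), 19 (A/G, transition), 20 (C/T, transition), 22 (C/G, transversion).
Of the 6 differences, 3 transitions and 3 transversions over 22 sites: P = 3/22 = 0.136364, Q = 3/22 = 0.136364.
d = −0.5·ln(0.590908) − 0.25·ln(0.727272) = −0.5·(-0.526095) − 0.25·(-0.318455) = 0.3427.

0.3427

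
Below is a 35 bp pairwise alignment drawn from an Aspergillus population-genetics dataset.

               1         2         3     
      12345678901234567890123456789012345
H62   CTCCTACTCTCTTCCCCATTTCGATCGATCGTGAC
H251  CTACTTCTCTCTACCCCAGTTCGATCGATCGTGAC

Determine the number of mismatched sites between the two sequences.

4

Mismatches occur at site 3 (C/A), site 6 (A/T), site 13 (T/A), site 19 (T/G).
That gives 4 mismatches out of 35 aligned sites, so the Hamming distance is 4.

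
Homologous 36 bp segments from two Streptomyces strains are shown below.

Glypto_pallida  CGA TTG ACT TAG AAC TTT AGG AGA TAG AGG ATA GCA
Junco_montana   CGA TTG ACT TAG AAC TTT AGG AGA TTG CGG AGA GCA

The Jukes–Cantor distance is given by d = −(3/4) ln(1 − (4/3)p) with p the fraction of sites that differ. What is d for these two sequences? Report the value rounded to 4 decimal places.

0.0883

Differing sites — 26:A/T; 28:A/C; 32:T/G.
p = 3/36 = 0.083333.
d = −0.75 · ln(1 − (4/3)·0.083333) = −0.75 · ln(0.888889) = −0.75 · (-0.117783) = 0.0883.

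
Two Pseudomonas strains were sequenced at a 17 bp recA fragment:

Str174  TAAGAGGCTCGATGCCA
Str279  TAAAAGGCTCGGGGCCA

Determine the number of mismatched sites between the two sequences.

The sequences differ at positions 4 (G/A), 12 (A/G), 13 (T/G).
That gives 3 mismatches out of 17 aligned sites, so the Hamming distance is 3.

3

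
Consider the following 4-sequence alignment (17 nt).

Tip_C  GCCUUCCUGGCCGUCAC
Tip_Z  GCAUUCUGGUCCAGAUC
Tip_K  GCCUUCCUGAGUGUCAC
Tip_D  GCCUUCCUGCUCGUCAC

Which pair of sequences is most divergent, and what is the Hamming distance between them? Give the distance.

10

Pairwise Hamming distances:
  Tip_C vs Tip_Z: 8
  Tip_C vs Tip_K: 3
  Tip_C vs Tip_D: 2
  Tip_Z vs Tip_K: 10
  Tip_Z vs Tip_D: 9
  Tip_K vs Tip_D: 3
The largest is 10, between Tip_Z and Tip_K.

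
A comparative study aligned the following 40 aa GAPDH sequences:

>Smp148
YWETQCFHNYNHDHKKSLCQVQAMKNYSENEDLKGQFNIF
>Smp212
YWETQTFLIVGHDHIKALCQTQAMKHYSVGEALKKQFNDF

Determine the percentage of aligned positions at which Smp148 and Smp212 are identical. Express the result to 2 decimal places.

Mismatches occur at site 6 (C/T), site 8 (H/L), site 9 (N/I), site 10 (Y/V), site 11 (N/G), site 15 (K/I), site 17 (S/A), site 21 (V/T), site 26 (N/H), site 29 (E/V), site 30 (N/G), site 32 (D/A), site 35 (G/K), site 39 (I/D).
26 of the 40 sites match, so the percent identity is 26/40 × 100 = 65.00%.

65.00%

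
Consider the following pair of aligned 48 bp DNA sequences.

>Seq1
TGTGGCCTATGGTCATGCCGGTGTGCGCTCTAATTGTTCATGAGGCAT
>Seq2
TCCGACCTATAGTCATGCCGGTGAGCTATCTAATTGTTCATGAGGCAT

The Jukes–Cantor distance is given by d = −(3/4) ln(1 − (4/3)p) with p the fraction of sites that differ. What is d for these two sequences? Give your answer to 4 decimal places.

The sequences differ at positions 2 (G/C), 3 (T/C), 5 (G/A), 11 (G/A), 24 (T/A), 27 (G/T), 28 (C/A).
p = 7/48 = 0.145833.
d = −0.75 · ln(1 − (4/3)·0.145833) = −0.75 · ln(0.805556) = −0.75 · (-0.216223) = 0.1622.

0.1622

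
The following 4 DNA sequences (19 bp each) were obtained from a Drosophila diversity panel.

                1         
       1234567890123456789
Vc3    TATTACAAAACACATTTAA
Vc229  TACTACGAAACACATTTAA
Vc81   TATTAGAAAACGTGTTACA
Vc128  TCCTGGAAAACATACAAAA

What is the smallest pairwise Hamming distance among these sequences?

2

Pairwise Hamming distances:
  Vc3 vs Vc229: 2
  Vc3 vs Vc81: 6
  Vc3 vs Vc128: 8
  Vc229 vs Vc81: 8
  Vc229 vs Vc128: 8
  Vc81 vs Vc128: 8
The smallest is 2, between Vc3 and Vc229.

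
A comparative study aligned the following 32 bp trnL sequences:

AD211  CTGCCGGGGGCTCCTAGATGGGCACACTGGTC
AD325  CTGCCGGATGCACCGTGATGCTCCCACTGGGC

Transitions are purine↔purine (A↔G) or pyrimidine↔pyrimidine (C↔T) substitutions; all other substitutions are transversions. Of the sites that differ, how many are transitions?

1

Mismatches occur at site 8 (G↔A, transition), site 9 (G↔T, transversion), site 12 (T↔A, transversion), site 15 (T↔G, transversion), site 16 (A↔T, transversion), site 21 (G↔C, transversion), site 22 (G↔T, transversion), site 24 (A↔C, transversion), site 31 (T↔G, transversion).
Of the 9 differences, 1 transition and 8 transversions, so the answer is 1.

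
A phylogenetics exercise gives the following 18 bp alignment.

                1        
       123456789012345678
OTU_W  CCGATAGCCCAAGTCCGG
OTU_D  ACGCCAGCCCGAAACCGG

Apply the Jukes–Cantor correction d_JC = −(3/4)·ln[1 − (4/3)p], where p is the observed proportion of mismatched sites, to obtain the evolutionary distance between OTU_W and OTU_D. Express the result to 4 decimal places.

0.4408

Differing sites — 1:C/A; 4:A/C; 5:T/C; 11:A/G; 13:G/A; 14:T/A.
p = 6/18 = 0.333333.
d = −0.75 · ln(1 − (4/3)·0.333333) = −0.75 · ln(0.555556) = −0.75 · (-0.587786) = 0.4408.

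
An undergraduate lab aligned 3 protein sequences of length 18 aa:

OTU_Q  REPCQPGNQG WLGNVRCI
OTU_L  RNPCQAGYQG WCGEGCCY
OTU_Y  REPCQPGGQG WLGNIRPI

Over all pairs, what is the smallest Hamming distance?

3

Pairwise Hamming distances:
  OTU_Q vs OTU_L: 8
  OTU_Q vs OTU_Y: 3
  OTU_L vs OTU_Y: 9
The smallest is 3, between OTU_Q and OTU_Y.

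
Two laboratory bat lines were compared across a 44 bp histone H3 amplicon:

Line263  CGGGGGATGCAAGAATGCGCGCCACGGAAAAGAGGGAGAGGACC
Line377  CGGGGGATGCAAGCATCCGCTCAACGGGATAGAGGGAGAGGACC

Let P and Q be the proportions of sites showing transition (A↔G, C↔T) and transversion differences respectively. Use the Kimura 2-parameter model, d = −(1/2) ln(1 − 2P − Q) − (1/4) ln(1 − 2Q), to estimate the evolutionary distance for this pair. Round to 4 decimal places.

0.1511

The sequences differ at positions 14 (A/C, transversion), 17 (G/C, transversion), 21 (G/T, transversion), 23 (C/A, transversion), 28 (A/G, transition), 30 (A/T, transversion).
Of the 6 differences, 1 transition and 5 transversions over 44 sites: P = 1/44 = 0.022727, Q = 5/44 = 0.113636.
d = −0.5·ln(0.840910) − 0.25·ln(0.772728) = −0.5·(-0.173271) − 0.25·(-0.257828) = 0.1511.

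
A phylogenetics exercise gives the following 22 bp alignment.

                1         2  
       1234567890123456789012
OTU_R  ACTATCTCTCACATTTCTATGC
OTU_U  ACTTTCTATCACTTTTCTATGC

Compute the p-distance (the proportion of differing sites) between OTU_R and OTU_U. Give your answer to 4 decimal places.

The sequences differ at positions 4 (A/T), 8 (C/A), 13 (A/T).
There are 3 differences over 22 sites, so p = 3/22 = 0.1364.

0.1364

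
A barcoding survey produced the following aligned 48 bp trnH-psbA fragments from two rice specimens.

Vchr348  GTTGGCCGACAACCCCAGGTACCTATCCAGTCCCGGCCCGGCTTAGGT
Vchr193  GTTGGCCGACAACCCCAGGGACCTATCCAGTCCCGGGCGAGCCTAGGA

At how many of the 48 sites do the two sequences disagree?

6

Differing sites — 20:T/G; 37:C/G; 39:C/G; 40:G/A; 43:T/C; 48:T/A.
That gives 6 mismatches out of 48 aligned sites, so the Hamming distance is 6.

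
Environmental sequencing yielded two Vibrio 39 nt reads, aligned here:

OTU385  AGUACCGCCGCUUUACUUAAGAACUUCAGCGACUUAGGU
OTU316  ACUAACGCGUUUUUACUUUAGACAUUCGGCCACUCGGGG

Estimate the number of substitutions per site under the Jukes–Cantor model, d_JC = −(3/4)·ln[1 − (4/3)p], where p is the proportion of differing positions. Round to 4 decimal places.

The sequences differ at positions 2 (G/C), 5 (C/A), 9 (C/G), 10 (G/U), 11 (C/U), 19 (A/U), 23 (A/C), 24 (C/A), 28 (A/G), 31 (G/C), 35 (U/C), 36 (A/G), 39 (U/G).
p = 13/39 = 0.333333.
d = −0.75 · ln(1 − (4/3)·0.333333) = −0.75 · ln(0.555556) = −0.75 · (-0.587786) = 0.4408.

0.4408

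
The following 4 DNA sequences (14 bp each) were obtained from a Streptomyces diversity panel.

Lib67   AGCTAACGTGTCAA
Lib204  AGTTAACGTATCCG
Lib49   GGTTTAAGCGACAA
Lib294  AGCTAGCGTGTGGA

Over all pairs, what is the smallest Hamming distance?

3

Pairwise Hamming distances:
  Lib67 vs Lib204: 4
  Lib67 vs Lib49: 6
  Lib67 vs Lib294: 3
  Lib204 vs Lib49: 8
  Lib204 vs Lib294: 6
  Lib49 vs Lib294: 9
The smallest is 3, between Lib67 and Lib294.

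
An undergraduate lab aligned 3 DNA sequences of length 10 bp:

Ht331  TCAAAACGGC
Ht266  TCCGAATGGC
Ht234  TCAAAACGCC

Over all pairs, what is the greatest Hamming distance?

Pairwise Hamming distances:
  Ht331 vs Ht266: 3
  Ht331 vs Ht234: 1
  Ht266 vs Ht234: 4
The largest is 4, between Ht266 and Ht234.

4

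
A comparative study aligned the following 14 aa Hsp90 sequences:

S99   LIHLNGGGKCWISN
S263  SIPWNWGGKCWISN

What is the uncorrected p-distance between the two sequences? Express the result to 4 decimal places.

Differing sites — 1:L/S; 3:H/P; 4:L/W; 6:G/W.
There are 4 differences over 14 sites, so p = 4/14 = 0.2857.

0.2857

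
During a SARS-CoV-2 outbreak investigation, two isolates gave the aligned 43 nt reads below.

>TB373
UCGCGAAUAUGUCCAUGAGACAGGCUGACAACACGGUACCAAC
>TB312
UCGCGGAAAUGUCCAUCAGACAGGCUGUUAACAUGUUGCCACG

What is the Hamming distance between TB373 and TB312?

10

Differing sites — 6:A/G; 8:U/A; 17:G/C; 28:A/U; 29:C/U; 34:C/U; 36:G/U; 38:A/G; 42:A/C; 43:C/G.
That gives 10 mismatches out of 43 aligned sites, so the Hamming distance is 10.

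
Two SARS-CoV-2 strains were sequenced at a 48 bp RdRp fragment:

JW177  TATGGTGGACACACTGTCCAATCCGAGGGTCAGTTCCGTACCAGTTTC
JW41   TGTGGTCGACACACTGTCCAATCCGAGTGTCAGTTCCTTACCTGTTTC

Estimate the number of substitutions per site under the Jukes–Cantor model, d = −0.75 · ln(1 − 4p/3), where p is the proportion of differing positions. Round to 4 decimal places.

0.1121

The sequences differ at positions 2 (A/G), 7 (G/C), 28 (G/T), 38 (G/T), 43 (A/T).
p = 5/48 = 0.104167.
d = −0.75 · ln(1 − (4/3)·0.104167) = −0.75 · ln(0.861111) = −0.75 · (-0.149532) = 0.1121.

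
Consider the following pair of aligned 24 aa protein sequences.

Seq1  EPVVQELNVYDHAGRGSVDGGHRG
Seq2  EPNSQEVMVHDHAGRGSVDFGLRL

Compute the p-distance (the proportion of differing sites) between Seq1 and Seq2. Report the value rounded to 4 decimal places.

Differing sites — 3:V/N; 4:V/S; 7:L/V; 8:N/M; 10:Y/H; 20:G/F; 22:H/L; 24:G/L.
There are 8 differences over 24 sites, so p = 8/24 = 0.3333.

0.3333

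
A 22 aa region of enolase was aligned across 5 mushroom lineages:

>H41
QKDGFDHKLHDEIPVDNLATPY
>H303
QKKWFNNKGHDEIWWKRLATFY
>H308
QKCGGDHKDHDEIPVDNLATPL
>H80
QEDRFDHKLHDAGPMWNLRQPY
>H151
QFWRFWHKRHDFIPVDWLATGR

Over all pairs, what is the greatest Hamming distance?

Pairwise Hamming distances:
  H41 vs H303: 10
  H41 vs H308: 4
  H41 vs H80: 8
  H41 vs H151: 9
  H303 vs H308: 12
  H303 vs H80: 15
  H303 vs H151: 13
  H308 vs H80: 12
  H308 vs H151: 10
  H80 vs H151: 13
The largest is 15, between H303 and H80.

15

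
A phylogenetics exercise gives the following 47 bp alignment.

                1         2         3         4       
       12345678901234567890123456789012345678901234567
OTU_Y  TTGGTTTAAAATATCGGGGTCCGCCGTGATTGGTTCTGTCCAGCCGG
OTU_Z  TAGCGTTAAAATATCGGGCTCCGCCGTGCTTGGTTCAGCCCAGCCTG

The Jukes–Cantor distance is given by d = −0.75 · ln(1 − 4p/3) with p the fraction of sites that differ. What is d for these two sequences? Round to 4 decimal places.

0.1931

Differing sites — 2:T/A; 4:G/C; 5:T/G; 19:G/C; 29:A/C; 37:T/A; 39:T/C; 46:G/T.
p = 8/47 = 0.170213.
d = −0.75 · ln(1 − (4/3)·0.170213) = −0.75 · ln(0.773049) = −0.75 · (-0.257413) = 0.1931.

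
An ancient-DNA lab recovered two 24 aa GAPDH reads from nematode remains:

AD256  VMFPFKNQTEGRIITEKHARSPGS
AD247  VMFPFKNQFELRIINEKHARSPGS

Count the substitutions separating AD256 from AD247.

Differing sites — 9:T/F; 11:G/L; 15:T/N.
That gives 3 mismatches out of 24 aligned sites, so the Hamming distance is 3.

3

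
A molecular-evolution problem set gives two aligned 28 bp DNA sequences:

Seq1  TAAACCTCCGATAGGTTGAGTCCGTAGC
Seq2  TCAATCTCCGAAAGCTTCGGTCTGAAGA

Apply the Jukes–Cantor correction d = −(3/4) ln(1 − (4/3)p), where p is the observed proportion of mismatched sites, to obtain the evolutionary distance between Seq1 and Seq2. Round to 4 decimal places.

0.4197

The sequences differ at positions 2 (A/C), 5 (C/T), 12 (T/A), 15 (G/C), 18 (G/C), 19 (A/G), 23 (C/T), 25 (T/A), 28 (C/A).
p = 9/28 = 0.321429.
d = −0.75 · ln(1 − (4/3)·0.321429) = −0.75 · ln(0.571428) = −0.75 · (-0.559617) = 0.4197.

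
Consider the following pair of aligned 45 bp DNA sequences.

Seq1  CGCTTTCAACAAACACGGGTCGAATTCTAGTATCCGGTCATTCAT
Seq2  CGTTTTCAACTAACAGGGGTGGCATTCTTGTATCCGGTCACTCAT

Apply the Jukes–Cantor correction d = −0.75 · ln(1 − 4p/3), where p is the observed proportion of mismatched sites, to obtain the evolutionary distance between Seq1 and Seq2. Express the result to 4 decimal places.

Mismatches occur at site 3 (C↔T), site 11 (A↔T), site 16 (C↔G), site 21 (C↔G), site 23 (A↔C), site 29 (A↔T), site 41 (T↔C).
p = 7/45 = 0.155556.
d = −0.75 · ln(1 − (4/3)·0.155556) = −0.75 · ln(0.792592) = −0.75 · (-0.232447) = 0.1743.

0.1743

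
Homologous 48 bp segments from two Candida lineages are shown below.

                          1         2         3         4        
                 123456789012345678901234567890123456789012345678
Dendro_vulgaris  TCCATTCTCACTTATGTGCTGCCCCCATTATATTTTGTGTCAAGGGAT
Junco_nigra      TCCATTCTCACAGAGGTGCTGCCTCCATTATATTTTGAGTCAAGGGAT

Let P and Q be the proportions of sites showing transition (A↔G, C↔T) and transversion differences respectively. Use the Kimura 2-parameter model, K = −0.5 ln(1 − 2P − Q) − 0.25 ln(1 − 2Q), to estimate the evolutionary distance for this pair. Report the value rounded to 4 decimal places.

0.1123

The sequences differ at positions 12 (T/A, transversion), 13 (T/G, transversion), 15 (T/G, transversion), 24 (C/T, transition), 38 (T/A, transversion).
Of the 5 differences, 1 transition and 4 transversions over 48 sites: P = 1/48 = 0.020833, Q = 4/48 = 0.083333.
d = −0.5·ln(0.875001) − 0.25·ln(0.833334) = −0.5·(-0.133530) − 0.25·(-0.182321) = 0.1123.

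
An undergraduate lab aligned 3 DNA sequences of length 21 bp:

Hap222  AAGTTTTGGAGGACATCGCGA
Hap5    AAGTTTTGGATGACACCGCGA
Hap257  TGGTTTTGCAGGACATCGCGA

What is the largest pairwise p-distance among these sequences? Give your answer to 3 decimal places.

0.238

Pairwise Hamming distances:
  Hap222 vs Hap5: 2
  Hap222 vs Hap257: 3
  Hap5 vs Hap257: 5
The largest is 5 mismatches, between Hap5 and Hap257; p = 5/21 = 0.238.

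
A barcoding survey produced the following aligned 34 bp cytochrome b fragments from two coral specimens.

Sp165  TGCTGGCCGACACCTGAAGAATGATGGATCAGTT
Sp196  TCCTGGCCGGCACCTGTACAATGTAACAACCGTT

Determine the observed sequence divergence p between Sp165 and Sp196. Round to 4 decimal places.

Differing sites — 2:G/C; 10:A/G; 17:A/T; 19:G/C; 24:A/T; 25:T/A; 26:G/A; 27:G/C; 29:T/A; 31:A/C.
There are 10 differences over 34 sites, so p = 10/34 = 0.2941.

0.2941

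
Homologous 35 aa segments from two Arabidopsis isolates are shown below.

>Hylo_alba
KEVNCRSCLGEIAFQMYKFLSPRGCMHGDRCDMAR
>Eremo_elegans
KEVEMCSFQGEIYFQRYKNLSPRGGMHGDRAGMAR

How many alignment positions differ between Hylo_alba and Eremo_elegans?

The sequences differ at positions 4 (N/E), 5 (C/M), 6 (R/C), 8 (C/F), 9 (L/Q), 13 (A/Y), 16 (M/R), 19 (F/N), 25 (C/G), 31 (C/A), 32 (D/G).
That gives 11 mismatches out of 35 aligned sites, so the Hamming distance is 11.

11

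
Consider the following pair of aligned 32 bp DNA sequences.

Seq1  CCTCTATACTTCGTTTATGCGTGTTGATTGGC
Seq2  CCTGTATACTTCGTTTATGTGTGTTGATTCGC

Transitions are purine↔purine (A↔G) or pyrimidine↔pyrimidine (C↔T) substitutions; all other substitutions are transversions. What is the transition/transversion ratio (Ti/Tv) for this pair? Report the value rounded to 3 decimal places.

0.500

Mismatches occur at site 4 (C→G, transversion), site 20 (C→T, transition), site 30 (G→C, transversion).
Of the 3 differences, 1 transition and 2 transversions, so Ti/Tv = 1/2 = 0.500.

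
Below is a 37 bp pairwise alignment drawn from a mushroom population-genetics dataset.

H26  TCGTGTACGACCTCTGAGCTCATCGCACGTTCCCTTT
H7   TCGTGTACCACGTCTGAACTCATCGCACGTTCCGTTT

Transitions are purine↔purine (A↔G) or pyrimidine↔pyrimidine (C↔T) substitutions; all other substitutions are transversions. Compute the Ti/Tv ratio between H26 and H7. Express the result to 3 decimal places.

Differing sites — 9:G/C (Tv); 12:C/G (Tv); 18:G/A (Ti); 34:C/G (Tv).
Of the 4 differences, 1 transition and 3 transversions, so Ti/Tv = 1/3 = 0.333.

0.333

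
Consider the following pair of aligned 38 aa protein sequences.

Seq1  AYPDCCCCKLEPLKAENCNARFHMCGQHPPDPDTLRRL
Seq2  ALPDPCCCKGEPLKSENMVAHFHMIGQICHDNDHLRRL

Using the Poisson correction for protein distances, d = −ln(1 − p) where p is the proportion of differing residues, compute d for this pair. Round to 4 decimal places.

Mismatches occur at site 2 (Y→L), site 5 (C→P), site 10 (L→G), site 15 (A→S), site 18 (C→M), site 19 (N→V), site 21 (R→H), site 25 (C→I), site 28 (H→I), site 29 (P→C), site 30 (P→H), site 32 (P→N), site 34 (T→H).
p = 13/38 = 0.342105.
d = −ln(1 − 0.342105) = −ln(0.657895) = 0.4187.

0.4187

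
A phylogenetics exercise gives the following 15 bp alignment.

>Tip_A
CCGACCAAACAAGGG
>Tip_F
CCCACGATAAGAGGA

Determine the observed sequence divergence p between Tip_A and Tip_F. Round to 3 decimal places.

Mismatches occur at site 3 (G/C), site 6 (C/G), site 8 (A/T), site 10 (C/A), site 11 (A/G), site 15 (G/A).
There are 6 differences over 15 sites, so p = 6/15 = 0.400.

0.400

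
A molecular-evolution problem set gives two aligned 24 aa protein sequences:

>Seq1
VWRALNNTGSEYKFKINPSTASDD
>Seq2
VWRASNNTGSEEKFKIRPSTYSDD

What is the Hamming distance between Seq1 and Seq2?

4

The sequences differ at positions 5 (L/S), 12 (Y/E), 17 (N/R), 21 (A/Y).
That gives 4 mismatches out of 24 aligned sites, so the Hamming distance is 4.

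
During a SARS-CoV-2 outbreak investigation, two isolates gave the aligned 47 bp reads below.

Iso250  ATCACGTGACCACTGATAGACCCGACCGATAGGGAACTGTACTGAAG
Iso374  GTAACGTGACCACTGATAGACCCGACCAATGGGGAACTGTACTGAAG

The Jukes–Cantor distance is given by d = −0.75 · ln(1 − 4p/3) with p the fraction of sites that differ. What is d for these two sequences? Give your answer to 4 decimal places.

The sequences differ at positions 1 (A/G), 3 (C/A), 28 (G/A), 31 (A/G).
p = 4/47 = 0.085106.
d = −0.75 · ln(1 − (4/3)·0.085106) = −0.75 · ln(0.886525) = −0.75 · (-0.120446) = 0.0903.

0.0903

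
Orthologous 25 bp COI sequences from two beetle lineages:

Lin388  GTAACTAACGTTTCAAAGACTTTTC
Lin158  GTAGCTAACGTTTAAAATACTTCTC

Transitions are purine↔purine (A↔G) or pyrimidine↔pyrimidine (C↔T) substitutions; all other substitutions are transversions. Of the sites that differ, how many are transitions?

2

The sequences differ at positions 4 (A/G, transition), 14 (C/A, transversion), 18 (G/T, transversion), 23 (T/C, transition).
Of the 4 differences, 2 transitions and 2 transversions, so the answer is 2.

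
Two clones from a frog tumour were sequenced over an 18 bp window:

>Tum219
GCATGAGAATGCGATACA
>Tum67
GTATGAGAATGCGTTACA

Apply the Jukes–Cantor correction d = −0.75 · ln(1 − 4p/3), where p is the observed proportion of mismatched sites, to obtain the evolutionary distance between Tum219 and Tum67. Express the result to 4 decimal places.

Mismatches occur at site 2 (C→T), site 14 (A→T).
p = 2/18 = 0.111111.
d = −0.75 · ln(1 − (4/3)·0.111111) = −0.75 · ln(0.851852) = −0.75 · (-0.160342) = 0.1203.

0.1203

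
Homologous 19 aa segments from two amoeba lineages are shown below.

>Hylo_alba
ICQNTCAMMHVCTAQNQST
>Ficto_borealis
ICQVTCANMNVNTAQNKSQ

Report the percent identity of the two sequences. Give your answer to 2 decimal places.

Differing sites — 4:N/V; 8:M/N; 10:H/N; 12:C/N; 17:Q/K; 19:T/Q.
13 of the 19 sites match, so the percent identity is 13/19 × 100 = 68.42%.

68.42%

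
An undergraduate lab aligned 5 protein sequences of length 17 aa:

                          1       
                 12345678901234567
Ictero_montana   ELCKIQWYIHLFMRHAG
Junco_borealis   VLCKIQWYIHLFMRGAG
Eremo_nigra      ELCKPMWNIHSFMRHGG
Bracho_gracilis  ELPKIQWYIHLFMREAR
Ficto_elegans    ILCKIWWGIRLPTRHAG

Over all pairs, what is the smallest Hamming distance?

2

Pairwise Hamming distances:
  Ictero_montana vs Junco_borealis: 2
  Ictero_montana vs Eremo_nigra: 5
  Ictero_montana vs Bracho_gracilis: 3
  Ictero_montana vs Ficto_elegans: 6
  Junco_borealis vs Eremo_nigra: 7
  Junco_borealis vs Bracho_gracilis: 4
  Junco_borealis vs Ficto_elegans: 7
  Eremo_nigra vs Bracho_gracilis: 8
  Eremo_nigra vs Ficto_elegans: 9
  Bracho_gracilis vs Ficto_elegans: 9
The smallest is 2, between Ictero_montana and Junco_borealis.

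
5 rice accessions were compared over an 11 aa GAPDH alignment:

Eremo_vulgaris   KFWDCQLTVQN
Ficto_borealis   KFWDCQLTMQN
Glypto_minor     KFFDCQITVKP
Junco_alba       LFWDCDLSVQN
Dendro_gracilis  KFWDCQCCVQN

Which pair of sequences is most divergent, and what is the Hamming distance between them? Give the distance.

Pairwise Hamming distances:
  Eremo_vulgaris vs Ficto_borealis: 1
  Eremo_vulgaris vs Glypto_minor: 4
  Eremo_vulgaris vs Junco_alba: 3
  Eremo_vulgaris vs Dendro_gracilis: 2
  Ficto_borealis vs Glypto_minor: 5
  Ficto_borealis vs Junco_alba: 4
  Ficto_borealis vs Dendro_gracilis: 3
  Glypto_minor vs Junco_alba: 7
  Glypto_minor vs Dendro_gracilis: 5
  Junco_alba vs Dendro_gracilis: 4
The largest is 7, between Glypto_minor and Junco_alba.

7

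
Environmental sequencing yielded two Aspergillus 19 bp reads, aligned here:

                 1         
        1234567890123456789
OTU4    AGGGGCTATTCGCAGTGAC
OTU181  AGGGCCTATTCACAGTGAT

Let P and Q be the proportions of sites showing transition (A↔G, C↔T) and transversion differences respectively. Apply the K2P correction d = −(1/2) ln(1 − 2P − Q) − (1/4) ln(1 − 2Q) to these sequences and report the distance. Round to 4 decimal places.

Differing sites — 5:G/C (Tv); 12:G/A (Ti); 19:C/T (Ti).
Of the 3 differences, 2 transitions and 1 transversion over 19 sites: P = 2/19 = 0.105263, Q = 1/19 = 0.052632.
d = −0.5·ln(0.736842) − 0.25·ln(0.894736) = −0.5·(-0.305382) − 0.25·(-0.111227) = 0.1805.

0.1805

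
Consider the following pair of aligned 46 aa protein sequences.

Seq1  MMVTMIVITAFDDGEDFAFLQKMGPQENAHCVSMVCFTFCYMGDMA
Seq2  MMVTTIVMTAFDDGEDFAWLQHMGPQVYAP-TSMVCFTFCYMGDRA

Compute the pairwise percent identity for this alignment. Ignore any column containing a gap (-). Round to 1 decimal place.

80.0%

Excluding the 1 gap column leaves 45 comparable sites.
Differing sites — 5:M/T; 8:I/M; 19:F/W; 22:K/H; 27:E/V; 28:N/Y; 30:H/P; 32:V/T; 45:M/R.
36 of the 45 comparable sites match, so the percent identity is 36/45 × 100 = 80.0%.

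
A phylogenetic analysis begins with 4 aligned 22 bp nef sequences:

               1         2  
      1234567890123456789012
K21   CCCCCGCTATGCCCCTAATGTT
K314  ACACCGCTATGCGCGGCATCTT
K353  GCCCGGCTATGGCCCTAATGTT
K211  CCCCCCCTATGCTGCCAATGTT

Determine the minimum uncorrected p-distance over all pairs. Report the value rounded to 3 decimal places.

Pairwise Hamming distances:
  K21 vs K314: 7
  K21 vs K353: 3
  K21 vs K211: 4
  K314 vs K353: 9
  K314 vs K211: 9
  K353 vs K211: 7
The smallest is 3 mismatches, between K21 and K353; p = 3/22 = 0.136.

0.136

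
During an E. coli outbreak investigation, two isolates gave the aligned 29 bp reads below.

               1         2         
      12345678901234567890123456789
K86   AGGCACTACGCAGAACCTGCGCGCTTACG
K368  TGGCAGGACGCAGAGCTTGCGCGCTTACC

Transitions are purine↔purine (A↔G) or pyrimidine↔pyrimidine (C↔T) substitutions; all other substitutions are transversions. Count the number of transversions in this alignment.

The sequences differ at positions 1 (A/T, transversion), 6 (C/G, transversion), 7 (T/G, transversion), 15 (A/G, transition), 17 (C/T, transition), 29 (G/C, transversion).
Of the 6 differences, 2 transitions and 4 transversions, so the answer is 4.

4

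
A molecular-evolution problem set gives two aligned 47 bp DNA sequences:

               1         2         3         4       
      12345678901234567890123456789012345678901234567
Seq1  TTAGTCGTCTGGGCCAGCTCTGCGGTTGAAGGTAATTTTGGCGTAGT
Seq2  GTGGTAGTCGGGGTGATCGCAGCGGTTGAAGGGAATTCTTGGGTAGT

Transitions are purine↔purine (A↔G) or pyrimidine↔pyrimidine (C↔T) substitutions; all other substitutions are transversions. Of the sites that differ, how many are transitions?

3

Mismatches occur at site 1 (T↔G, transversion), site 3 (A↔G, transition), site 6 (C↔A, transversion), site 10 (T↔G, transversion), site 14 (C↔T, transition), site 15 (C↔G, transversion), site 17 (G↔T, transversion), site 19 (T↔G, transversion), site 21 (T↔A, transversion), site 33 (T↔G, transversion), site 38 (T↔C, transition), site 40 (G↔T, transversion), site 42 (C↔G, transversion).
Of the 13 differences, 3 transitions and 10 transversions, so the answer is 3.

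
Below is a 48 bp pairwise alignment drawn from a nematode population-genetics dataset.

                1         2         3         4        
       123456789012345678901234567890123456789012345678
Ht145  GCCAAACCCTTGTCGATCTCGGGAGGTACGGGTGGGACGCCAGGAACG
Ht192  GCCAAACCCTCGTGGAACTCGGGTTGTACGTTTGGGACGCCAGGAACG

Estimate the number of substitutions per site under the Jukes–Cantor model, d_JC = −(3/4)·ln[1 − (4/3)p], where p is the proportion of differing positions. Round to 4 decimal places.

0.1622

Mismatches occur at site 11 (T→C), site 14 (C→G), site 17 (T→A), site 24 (A→T), site 25 (G→T), site 31 (G→T), site 32 (G→T).
p = 7/48 = 0.145833.
d = −0.75 · ln(1 − (4/3)·0.145833) = −0.75 · ln(0.805556) = −0.75 · (-0.216223) = 0.1622.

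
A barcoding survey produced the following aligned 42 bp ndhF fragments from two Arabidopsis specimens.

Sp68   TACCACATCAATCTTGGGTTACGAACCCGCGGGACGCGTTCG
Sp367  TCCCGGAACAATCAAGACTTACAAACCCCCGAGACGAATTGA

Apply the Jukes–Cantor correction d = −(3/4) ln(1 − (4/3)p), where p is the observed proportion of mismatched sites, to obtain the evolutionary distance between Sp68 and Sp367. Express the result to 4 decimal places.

0.4850

The sequences differ at positions 2 (A/C), 5 (A/G), 6 (C/G), 8 (T/A), 14 (T/A), 15 (T/A), 17 (G/A), 18 (G/C), 23 (G/A), 29 (G/C), 32 (G/A), 37 (C/A), 38 (G/A), 41 (C/G), 42 (G/A).
p = 15/42 = 0.357143.
d = −0.75 · ln(1 − (4/3)·0.357143) = −0.75 · ln(0.523809) = −0.75 · (-0.646628) = 0.4850.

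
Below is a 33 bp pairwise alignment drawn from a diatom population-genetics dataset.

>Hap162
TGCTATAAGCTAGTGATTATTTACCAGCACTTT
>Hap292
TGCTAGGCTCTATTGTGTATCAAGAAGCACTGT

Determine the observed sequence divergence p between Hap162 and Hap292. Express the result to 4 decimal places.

0.3636

Differing sites — 6:T/G; 7:A/G; 8:A/C; 9:G/T; 13:G/T; 16:A/T; 17:T/G; 21:T/C; 22:T/A; 24:C/G; 25:C/A; 32:T/G.
There are 12 differences over 33 sites, so p = 12/33 = 0.3636.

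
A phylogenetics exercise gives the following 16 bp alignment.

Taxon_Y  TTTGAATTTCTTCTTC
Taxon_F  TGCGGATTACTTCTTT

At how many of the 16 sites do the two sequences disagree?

5

Differing sites — 2:T/G; 3:T/C; 5:A/G; 9:T/A; 16:C/T.
That gives 5 mismatches out of 16 aligned sites, so the Hamming distance is 5.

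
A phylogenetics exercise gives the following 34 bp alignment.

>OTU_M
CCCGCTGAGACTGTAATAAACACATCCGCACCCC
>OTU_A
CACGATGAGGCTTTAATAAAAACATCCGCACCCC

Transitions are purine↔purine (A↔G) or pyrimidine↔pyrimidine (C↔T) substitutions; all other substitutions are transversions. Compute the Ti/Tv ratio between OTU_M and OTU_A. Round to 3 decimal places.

Differing sites — 2:C/A (Tv); 5:C/A (Tv); 10:A/G (Ti); 13:G/T (Tv); 21:C/A (Tv).
Of the 5 differences, 1 transition and 4 transversions, so Ti/Tv = 1/4 = 0.250.

0.250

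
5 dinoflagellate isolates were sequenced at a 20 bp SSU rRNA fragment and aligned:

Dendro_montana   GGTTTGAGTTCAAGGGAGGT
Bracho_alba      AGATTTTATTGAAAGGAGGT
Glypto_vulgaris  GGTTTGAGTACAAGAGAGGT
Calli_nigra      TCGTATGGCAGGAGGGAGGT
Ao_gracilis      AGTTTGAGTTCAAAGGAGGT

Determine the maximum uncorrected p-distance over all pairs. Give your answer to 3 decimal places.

Pairwise Hamming distances:
  Dendro_montana vs Bracho_alba: 7
  Dendro_montana vs Glypto_vulgaris: 2
  Dendro_montana vs Calli_nigra: 10
  Dendro_montana vs Ao_gracilis: 2
  Bracho_alba vs Glypto_vulgaris: 9
  Bracho_alba vs Calli_nigra: 10
  Bracho_alba vs Ao_gracilis: 5
  Glypto_vulgaris vs Calli_nigra: 10
  Glypto_vulgaris vs Ao_gracilis: 4
  Calli_nigra vs Ao_gracilis: 11
The largest is 11 mismatches, between Calli_nigra and Ao_gracilis; p = 11/20 = 0.550.

0.550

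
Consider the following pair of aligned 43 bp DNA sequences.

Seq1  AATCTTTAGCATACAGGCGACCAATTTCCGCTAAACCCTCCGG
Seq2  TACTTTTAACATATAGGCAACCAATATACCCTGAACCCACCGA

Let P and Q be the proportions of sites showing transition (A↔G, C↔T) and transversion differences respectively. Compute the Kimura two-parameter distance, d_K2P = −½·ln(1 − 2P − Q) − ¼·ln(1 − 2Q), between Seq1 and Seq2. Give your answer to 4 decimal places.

The sequences differ at positions 1 (A/T, transversion), 3 (T/C, transition), 4 (C/T, transition), 9 (G/A, transition), 14 (C/T, transition), 19 (G/A, transition), 26 (T/A, transversion), 28 (C/A, transversion), 30 (G/C, transversion), 33 (A/G, transition), 39 (T/A, transversion), 43 (G/A, transition).
Of the 12 differences, 7 transitions and 5 transversions over 43 sites: P = 7/43 = 0.162791, Q = 5/43 = 0.116279.
d = −0.5·ln(0.558139) − 0.25·ln(0.767442) = −0.5·(-0.583147) − 0.25·(-0.264692) = 0.3577.

0.3577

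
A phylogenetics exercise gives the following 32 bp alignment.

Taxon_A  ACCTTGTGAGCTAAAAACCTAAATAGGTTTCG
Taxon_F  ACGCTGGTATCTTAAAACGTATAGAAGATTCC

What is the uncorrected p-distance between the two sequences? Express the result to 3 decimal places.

0.375

Differing sites — 3:C/G; 4:T/C; 7:T/G; 8:G/T; 10:G/T; 13:A/T; 19:C/G; 22:A/T; 24:T/G; 26:G/A; 28:T/A; 32:G/C.
There are 12 differences over 32 sites, so p = 12/32 = 0.375.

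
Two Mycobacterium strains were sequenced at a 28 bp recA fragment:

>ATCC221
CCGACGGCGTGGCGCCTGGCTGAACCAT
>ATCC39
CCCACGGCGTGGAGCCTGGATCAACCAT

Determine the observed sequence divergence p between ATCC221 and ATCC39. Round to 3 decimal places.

0.143

Mismatches occur at site 3 (G/C), site 13 (C/A), site 20 (C/A), site 22 (G/C).
There are 4 differences over 28 sites, so p = 4/28 = 0.143.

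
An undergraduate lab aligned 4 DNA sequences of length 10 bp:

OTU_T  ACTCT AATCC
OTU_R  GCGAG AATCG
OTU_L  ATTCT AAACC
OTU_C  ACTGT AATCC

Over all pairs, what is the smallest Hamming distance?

1

Pairwise Hamming distances:
  OTU_T vs OTU_R: 5
  OTU_T vs OTU_L: 2
  OTU_T vs OTU_C: 1
  OTU_R vs OTU_L: 7
  OTU_R vs OTU_C: 5
  OTU_L vs OTU_C: 3
The smallest is 1, between OTU_T and OTU_C.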